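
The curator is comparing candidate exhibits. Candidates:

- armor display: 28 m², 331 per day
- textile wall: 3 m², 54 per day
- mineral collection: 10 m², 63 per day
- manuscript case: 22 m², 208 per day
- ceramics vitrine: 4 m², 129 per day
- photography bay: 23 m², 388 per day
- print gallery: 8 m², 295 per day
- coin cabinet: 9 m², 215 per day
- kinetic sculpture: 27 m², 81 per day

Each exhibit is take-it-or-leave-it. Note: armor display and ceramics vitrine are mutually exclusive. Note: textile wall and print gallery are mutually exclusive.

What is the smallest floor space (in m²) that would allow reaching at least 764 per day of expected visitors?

Need the lightest bundle worth ≥ 764.
ceramics vitrine + photography bay + print gallery reaches 812 using 35 m².
Below 35 m² the best achievable stays under 764.

35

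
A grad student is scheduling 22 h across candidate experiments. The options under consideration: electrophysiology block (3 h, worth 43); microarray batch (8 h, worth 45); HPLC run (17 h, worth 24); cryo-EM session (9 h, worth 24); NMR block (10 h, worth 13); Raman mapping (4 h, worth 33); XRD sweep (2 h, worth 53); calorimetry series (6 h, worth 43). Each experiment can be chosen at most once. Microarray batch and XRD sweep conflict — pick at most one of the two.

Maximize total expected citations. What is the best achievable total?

Ranking by ratio (expected citations/h): XRD sweep 26.50, electrophysiology block 14.33, Raman mapping 8.25.
Best packing: electrophysiology block + Raman mapping + XRD sweep + calorimetry series — 15 h, 172 total.
The closest alternative, electrophysiology block + microarray batch + Raman mapping + calorimetry series, reaches only 164.

172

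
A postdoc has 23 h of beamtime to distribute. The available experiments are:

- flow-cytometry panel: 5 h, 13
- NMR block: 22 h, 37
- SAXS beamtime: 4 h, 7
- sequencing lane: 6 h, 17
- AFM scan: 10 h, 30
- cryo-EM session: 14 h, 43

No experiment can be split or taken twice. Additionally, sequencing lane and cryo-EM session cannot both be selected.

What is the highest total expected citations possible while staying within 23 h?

63

Density check — cryo-EM session 3.07, AFM scan 3.00, sequencing lane 2.83, flow-cytometry panel 2.60 are the best per h.
Flow-cytometry panel + SAXS beamtime + cryo-EM session uses 23 of the 23 h and totals 63.
An exhaustive check of the 64 subsets confirms 63.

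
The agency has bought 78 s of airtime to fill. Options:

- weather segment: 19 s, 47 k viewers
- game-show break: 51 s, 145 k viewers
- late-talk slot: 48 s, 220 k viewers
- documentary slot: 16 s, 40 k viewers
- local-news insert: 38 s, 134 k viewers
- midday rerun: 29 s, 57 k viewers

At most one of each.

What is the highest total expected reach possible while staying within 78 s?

Greedy by ratio would take late-talk slot + documentary slot: 64 s used, total 260.
Dropping documentary slot frees 16 s; slotting in midday rerun (29 s) lifts the total to 277 at 77 s.

277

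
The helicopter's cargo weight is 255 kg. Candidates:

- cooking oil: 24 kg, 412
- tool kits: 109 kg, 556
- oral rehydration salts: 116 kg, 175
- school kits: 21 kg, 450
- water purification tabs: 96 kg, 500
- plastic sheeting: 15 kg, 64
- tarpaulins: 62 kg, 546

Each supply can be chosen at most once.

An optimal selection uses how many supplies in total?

5

Optimal total is 2028.
One optimal bundle: cooking oil + tool kits + school kits + plastic sheeting + tarpaulins (231 kg).
All optima have 5 supplies.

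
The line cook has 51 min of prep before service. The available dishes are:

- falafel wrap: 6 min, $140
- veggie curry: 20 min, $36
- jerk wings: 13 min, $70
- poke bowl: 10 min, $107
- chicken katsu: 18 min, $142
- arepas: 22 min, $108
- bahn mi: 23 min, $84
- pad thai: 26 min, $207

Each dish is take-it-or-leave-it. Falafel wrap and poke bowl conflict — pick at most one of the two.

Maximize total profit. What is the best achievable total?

489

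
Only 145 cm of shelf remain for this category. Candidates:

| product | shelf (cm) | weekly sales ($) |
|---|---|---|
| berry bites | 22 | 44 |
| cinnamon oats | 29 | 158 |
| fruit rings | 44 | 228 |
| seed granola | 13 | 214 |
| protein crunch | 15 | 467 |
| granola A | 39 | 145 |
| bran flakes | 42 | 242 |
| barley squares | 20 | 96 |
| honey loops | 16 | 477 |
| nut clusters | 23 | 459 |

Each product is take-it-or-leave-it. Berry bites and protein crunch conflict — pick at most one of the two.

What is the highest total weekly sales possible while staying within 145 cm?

Best packing: cinnamon oats + seed granola + protein crunch + bran flakes + honey loops + nut clusters — 138 cm, 2017 total.
The closest alternative, cinnamon oats + fruit rings + seed granola + protein crunch + honey loops + nut clusters, reaches only 2003.

2017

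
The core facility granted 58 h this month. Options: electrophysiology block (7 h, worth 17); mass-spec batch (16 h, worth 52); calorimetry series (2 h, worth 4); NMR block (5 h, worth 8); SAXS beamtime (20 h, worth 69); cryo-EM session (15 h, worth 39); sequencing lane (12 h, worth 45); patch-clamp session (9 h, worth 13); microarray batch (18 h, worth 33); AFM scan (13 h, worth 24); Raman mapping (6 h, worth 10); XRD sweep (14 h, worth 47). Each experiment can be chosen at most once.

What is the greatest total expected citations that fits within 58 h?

187

Greedy by ratio would take electrophysiology block + calorimetry series + SAXS beamtime + sequencing lane + XRD sweep: 55 h used, total 182.
Dropping XRD sweep frees 14 h; slotting in mass-spec batch (16 h) lifts the total to 187 at 57 h.
Next best is electrophysiology block + NMR block + SAXS beamtime + sequencing lane + XRD sweep at 186 (58 h) — short by 1.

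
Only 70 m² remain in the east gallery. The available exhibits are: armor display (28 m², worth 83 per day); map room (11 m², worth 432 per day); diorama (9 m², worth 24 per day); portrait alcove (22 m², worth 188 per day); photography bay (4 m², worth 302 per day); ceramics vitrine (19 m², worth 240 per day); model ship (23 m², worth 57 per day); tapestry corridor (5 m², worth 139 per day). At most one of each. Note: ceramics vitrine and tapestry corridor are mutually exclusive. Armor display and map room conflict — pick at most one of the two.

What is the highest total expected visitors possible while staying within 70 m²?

1186

Ranking by ratio (expected visitors/m²): photography bay 75.50, map room 39.27, tapestry corridor 27.80.
Best packing: map room + diorama + portrait alcove + photography bay + ceramics vitrine — 65 m², 1186 total.
Runner-up map room + portrait alcove + photography bay + ceramics vitrine tops out at 1162.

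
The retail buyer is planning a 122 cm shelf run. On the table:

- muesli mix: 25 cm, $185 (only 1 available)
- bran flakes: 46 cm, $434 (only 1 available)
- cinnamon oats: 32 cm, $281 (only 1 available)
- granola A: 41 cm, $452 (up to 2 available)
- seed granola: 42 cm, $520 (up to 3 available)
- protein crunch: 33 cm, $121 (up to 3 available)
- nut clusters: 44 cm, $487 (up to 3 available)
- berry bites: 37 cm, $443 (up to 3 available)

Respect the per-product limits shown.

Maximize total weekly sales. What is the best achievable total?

1483

Ranking by ratio (weekly sales/cm): seed granola 12.38, berry bites 11.97, nut clusters 11.07, granola A 11.02.
Best packing: 2×seed granola + berry bites — 121 cm, 1483 total.
The spare 1 cm is too small for any remaining product, and no exchange beats 1483.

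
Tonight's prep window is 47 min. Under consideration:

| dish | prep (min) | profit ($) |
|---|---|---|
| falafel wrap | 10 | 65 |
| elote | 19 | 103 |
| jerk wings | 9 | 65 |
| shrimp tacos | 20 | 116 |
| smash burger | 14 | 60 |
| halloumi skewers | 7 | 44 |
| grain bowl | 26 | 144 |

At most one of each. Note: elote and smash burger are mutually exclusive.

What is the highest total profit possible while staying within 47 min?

Falafel wrap + jerk wings + shrimp tacos + halloumi skewers uses 46 of the 47 min and totals 290.

290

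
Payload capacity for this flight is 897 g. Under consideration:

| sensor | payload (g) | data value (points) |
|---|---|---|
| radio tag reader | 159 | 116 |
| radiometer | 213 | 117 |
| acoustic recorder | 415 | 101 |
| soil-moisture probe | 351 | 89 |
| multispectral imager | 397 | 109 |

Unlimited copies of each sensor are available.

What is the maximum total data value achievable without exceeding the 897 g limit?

The ratio heuristic lands on 5×radio tag reader (580) but leaves 102 g idle.
The 159 g tied up in radio tag reader is better spent on radiometer — total rises to 581 (849 g).
No other feasible combination exceeds 581.

581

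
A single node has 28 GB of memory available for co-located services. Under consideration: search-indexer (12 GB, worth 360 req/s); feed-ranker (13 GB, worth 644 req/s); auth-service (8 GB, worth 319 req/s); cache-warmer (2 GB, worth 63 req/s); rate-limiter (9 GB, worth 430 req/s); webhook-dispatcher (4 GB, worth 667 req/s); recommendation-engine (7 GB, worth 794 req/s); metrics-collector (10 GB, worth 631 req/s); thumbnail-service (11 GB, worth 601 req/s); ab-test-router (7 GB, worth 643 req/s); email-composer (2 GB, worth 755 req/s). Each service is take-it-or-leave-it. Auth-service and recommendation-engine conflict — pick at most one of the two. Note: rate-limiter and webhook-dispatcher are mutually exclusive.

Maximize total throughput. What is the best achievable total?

Taking feed-ranker + cache-warmer + webhook-dispatcher + recommendation-engine + email-composer: 28 GB used, 2923 in throughput.
The closest alternative, cache-warmer + webhook-dispatcher + recommendation-engine + ab-test-router + email-composer, reaches only 2922.

2923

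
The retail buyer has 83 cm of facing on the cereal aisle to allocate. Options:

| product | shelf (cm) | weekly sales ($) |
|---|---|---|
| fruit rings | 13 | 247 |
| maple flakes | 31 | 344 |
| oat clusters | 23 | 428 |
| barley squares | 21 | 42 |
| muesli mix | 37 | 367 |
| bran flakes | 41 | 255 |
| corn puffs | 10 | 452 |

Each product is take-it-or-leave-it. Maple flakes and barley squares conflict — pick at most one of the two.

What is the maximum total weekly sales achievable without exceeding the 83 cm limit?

1494

The ratio heuristic lands on fruit rings + maple flakes + oat clusters + corn puffs (1471) but leaves 6 cm idle.
The 31 cm tied up in maple flakes is better spent on muesli mix — total rises to 1494 (83 cm).
Next best is fruit rings + maple flakes + oat clusters + corn puffs at 1471 (77 cm) — short by 23.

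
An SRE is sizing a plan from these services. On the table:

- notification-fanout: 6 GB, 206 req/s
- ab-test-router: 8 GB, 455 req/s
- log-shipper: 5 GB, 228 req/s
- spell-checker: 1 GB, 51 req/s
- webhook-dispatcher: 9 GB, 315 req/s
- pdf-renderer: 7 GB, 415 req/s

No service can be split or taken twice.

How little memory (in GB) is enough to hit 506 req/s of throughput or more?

9

Look for the lowest-memory combination reaching 506.
ab-test-router + spell-checker: 506 throughput at 9 GB.
Below 9 GB the best achievable stays under 506.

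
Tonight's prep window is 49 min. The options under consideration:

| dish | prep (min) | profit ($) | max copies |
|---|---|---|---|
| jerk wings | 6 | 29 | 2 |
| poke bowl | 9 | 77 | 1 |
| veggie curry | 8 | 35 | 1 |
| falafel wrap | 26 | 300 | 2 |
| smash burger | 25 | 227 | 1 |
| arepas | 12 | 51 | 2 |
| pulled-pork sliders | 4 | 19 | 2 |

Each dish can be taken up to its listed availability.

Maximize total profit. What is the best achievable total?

Density check — falafel wrap 11.54, smash burger 9.08, poke bowl 8.56 are the best per min.
Filling by ratio: 2×jerk wings + poke bowl + falafel wrap for 435, with 2 min left unused.
Dropping jerk wings frees 6 min; slotting in 2×pulled-pork sliders (8 min) lifts the total to 444 at 49 min.
Every other selection either busts 49 min or exceeds an availability limit or fails to beat 444.

444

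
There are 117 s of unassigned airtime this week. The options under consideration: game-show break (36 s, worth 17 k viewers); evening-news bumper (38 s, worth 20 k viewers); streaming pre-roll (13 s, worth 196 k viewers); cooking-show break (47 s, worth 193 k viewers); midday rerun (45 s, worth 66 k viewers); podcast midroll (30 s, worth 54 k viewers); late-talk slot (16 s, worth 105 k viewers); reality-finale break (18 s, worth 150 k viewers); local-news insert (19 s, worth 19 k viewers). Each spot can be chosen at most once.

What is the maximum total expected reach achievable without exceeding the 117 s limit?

The ratio ordering already packs tightly: streaming pre-roll + cooking-show break + late-talk slot + reality-finale break + local-news insert, 113 s, 663.
Next best is streaming pre-roll + cooking-show break + late-talk slot + reality-finale break at 644 (94 s) — short by 19.

663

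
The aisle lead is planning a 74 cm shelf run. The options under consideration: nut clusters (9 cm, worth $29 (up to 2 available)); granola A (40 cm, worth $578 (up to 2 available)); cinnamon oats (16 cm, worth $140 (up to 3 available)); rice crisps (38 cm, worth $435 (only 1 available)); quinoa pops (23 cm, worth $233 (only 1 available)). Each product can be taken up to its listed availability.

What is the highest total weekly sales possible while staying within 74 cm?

By weekly sales per cm: granola A 14.45, rice crisps 11.45, quinoa pops 10.13 lead.
A density-first pass picks nut clusters + granola A + quinoa pops — 840 at 72 cm.
Replace nut clusters and quinoa pops with 2×cinnamon oats: the trade gains 18 net, giving 858 at 72 cm.
That's the maximum — no swap from here does better than 858.

858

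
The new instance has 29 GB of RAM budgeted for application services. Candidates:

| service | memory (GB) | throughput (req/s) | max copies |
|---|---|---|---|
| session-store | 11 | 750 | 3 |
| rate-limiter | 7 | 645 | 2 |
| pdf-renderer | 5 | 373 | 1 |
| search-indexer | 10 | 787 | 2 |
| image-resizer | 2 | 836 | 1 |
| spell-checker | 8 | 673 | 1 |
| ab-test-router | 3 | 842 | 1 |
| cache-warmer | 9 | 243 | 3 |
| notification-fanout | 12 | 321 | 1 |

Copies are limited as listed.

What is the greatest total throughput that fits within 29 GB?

3755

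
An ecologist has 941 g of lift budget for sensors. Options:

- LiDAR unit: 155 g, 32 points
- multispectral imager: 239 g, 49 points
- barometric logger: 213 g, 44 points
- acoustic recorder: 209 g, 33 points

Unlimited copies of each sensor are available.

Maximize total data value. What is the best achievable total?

Greedy by ratio would take 4×barometric logger: 852 g used, total 176.
The 852 g tied up in 4×barometric logger is better spent on 6×LiDAR unit — total rises to 192 (930 g).
No other feasible combination exceeds 192.

192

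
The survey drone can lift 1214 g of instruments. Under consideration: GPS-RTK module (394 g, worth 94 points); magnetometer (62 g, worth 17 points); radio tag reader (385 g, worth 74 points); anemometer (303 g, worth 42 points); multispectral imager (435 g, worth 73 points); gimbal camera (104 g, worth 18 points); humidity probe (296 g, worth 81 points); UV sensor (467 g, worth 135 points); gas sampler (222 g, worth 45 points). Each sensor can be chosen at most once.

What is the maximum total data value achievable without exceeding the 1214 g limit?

Density check — UV sensor 0.29, magnetometer 0.27, humidity probe 0.27 are the best per g.
A density-first pass picks magnetometer + gimbal camera + humidity probe + UV sensor + gas sampler — 296 at 1151 g.
Dropping magnetometer and gimbal camera and gas sampler frees 388 g; slotting in GPS-RTK module (394 g) lifts the total to 310 at 1157 g.
Runner-up magnetometer + radio tag reader + humidity probe + UV sensor tops out at 307.

310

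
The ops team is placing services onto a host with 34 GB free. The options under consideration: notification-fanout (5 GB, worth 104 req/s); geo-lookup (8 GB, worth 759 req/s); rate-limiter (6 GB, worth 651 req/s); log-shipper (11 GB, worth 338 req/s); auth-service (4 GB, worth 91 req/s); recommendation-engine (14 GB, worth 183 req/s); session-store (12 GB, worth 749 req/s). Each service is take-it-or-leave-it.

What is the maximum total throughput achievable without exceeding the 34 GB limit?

2263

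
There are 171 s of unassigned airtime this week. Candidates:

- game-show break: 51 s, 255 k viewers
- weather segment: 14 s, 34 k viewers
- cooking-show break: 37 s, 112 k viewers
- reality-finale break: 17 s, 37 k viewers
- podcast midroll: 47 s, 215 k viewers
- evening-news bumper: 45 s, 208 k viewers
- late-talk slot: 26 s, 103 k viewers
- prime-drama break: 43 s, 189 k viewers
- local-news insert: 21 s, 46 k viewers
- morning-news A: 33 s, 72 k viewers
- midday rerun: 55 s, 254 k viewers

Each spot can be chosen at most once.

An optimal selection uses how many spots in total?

Best achievable expected reach is 781.
game-show break + podcast midroll + evening-news bumper + late-talk slot hits 781 at 169 s.
Every optimal selection uses 4 spots.

4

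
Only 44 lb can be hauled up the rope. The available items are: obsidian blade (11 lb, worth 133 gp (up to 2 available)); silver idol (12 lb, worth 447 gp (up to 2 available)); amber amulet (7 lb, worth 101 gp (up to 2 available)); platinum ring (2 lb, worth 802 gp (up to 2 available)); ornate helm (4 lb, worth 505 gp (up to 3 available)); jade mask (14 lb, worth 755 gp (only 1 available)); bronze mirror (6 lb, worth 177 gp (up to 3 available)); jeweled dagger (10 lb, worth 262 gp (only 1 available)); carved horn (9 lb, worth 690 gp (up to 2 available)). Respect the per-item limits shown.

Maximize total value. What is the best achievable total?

4761

By value per lb: platinum ring 401.00, ornate helm 126.25, carved horn 76.67 lead.
A density-first pass picks 2×platinum ring + 3×ornate helm + bronze mirror + 2×carved horn — 4676 at 40 lb.
Dropping bronze mirror frees 6 lb; slotting in jeweled dagger (10 lb) lifts the total to 4761 at 44 lb.
Every other selection either busts 44 lb or exceeds an availability limit or fails to beat 4761.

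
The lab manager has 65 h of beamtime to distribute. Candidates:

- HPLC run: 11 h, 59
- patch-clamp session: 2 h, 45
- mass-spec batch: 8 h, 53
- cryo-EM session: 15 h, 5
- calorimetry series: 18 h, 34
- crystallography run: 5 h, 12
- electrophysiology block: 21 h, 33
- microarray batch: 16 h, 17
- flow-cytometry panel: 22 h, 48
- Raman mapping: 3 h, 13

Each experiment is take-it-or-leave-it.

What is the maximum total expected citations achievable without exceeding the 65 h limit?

252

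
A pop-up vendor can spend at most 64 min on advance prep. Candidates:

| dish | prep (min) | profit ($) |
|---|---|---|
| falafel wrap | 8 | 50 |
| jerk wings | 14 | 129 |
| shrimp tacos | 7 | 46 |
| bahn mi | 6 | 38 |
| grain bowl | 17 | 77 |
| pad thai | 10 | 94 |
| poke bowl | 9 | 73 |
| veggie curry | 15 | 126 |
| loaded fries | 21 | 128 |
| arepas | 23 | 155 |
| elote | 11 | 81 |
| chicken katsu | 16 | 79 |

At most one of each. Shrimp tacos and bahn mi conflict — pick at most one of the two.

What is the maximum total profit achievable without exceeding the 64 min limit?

Greedy by ratio would take jerk wings + pad thai + poke bowl + veggie curry + elote: 59 min used, total 503.
Replace elote with falafel wrap + shrimp tacos: the trade gains 15 net, giving 518 at 63 min.
Falafel wrap + jerk wings + bahn mi + pad thai + veggie curry + elote (64 min) also reaches 518 — a tie, but nothing goes higher.

518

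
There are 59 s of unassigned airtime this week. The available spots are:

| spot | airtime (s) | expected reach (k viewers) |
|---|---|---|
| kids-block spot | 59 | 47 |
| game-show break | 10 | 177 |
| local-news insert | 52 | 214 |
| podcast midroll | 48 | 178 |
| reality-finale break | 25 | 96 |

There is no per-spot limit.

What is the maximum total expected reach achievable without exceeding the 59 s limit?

Best packing: 5×game-show break — 50 s, 885 total.

885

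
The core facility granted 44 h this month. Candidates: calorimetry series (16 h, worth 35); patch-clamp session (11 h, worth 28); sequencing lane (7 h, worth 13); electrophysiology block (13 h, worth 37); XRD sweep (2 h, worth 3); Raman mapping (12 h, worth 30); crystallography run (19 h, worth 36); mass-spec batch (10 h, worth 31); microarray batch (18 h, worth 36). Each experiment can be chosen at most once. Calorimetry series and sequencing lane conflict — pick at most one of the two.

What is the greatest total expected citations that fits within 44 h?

Taking the top-ratio experiments first gives patch-clamp session + sequencing lane + electrophysiology block + XRD sweep + mass-spec batch for 112 (43 h).
The 11 h tied up in patch-clamp session is better spent on Raman mapping — total rises to 114 (44 h).
No other feasible combination exceeds 114.

114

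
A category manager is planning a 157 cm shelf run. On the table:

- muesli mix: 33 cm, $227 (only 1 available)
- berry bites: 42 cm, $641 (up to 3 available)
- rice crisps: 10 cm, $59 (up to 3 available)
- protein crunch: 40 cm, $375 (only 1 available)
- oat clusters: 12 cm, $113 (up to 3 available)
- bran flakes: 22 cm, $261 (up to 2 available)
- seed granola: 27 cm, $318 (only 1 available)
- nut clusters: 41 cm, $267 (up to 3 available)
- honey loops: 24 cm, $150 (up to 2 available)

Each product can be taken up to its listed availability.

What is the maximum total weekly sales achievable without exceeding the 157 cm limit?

2241

By weekly sales per cm: berry bites 15.26, bran flakes 11.86, seed granola 11.78 lead.
A density-first pass picks 3×berry bites + bran flakes — 2184 at 148 cm.
The 22 cm tied up in bran flakes is better spent on seed granola — total rises to 2241 (153 cm).
Nothing else within 157 cm beats 2241.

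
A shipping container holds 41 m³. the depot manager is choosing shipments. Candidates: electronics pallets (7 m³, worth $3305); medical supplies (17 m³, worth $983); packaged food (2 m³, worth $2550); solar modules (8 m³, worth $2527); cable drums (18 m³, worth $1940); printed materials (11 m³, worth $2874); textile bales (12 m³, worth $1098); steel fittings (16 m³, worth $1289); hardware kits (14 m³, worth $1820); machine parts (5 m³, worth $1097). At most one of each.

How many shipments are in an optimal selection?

5

Optimal total is 12354.
One optimal bundle: electronics pallets + packaged food + solar modules + printed materials + textile bales (40 m³).
Every optimal selection uses 5 shipments.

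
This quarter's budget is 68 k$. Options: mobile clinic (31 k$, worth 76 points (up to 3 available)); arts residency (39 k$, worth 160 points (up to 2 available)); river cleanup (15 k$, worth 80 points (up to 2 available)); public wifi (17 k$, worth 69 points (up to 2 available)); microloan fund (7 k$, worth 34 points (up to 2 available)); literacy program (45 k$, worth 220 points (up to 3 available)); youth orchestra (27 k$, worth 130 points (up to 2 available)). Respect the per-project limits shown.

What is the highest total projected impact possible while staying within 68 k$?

334

Ranking by ratio (projected impact/k$): river cleanup 5.33, literacy program 4.89, microloan fund 4.86.
Greedy by ratio would take 2×river cleanup + public wifi + 2×microloan fund: 61 k$ used, total 297.
Dropping river cleanup and public wifi and microloan fund frees 39 k$; slotting in literacy program (45 k$) lifts the total to 334 at 67 k$.
Every other selection either busts 68 k$ or exceeds an availability limit or fails to beat 334.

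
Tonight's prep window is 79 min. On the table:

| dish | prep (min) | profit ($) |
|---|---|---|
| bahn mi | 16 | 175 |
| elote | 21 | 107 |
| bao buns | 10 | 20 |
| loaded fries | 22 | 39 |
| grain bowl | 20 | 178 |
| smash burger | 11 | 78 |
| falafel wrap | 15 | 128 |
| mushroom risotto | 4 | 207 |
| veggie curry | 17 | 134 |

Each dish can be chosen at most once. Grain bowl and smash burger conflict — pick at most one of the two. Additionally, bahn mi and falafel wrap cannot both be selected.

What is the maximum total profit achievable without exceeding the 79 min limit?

Ranking by ratio (profit/min): mushroom risotto 51.75, bahn mi 10.94, grain bowl 8.90, falafel wrap 8.53.
Taking bahn mi + elote + grain bowl + mushroom risotto + veggie curry: 78 min used, 801 in profit.

801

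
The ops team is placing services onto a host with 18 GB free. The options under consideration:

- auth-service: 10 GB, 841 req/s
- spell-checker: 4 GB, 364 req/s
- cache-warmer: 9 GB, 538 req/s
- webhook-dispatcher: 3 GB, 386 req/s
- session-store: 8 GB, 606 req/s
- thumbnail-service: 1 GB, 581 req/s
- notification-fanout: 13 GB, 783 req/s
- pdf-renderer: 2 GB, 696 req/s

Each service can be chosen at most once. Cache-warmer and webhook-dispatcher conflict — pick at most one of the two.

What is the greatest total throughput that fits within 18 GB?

2633

Spell-checker + webhook-dispatcher + session-store + thumbnail-service + pdf-renderer uses 18 of the 18 GB and totals 2633.
Runner-up auth-service + webhook-dispatcher + thumbnail-service + pdf-renderer tops out at 2504.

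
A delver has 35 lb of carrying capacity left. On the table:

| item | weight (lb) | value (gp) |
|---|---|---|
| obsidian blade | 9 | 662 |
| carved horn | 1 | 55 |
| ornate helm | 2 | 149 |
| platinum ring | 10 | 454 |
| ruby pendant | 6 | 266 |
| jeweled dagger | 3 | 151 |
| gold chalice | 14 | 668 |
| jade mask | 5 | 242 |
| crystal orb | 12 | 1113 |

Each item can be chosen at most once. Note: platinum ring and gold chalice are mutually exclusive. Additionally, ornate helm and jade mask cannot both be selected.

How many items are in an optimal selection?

Optimal total is 2443.
obsidian blade + gold chalice + crystal orb hits 2443 at 35 lb.
Every optimal selection uses 3 items.

3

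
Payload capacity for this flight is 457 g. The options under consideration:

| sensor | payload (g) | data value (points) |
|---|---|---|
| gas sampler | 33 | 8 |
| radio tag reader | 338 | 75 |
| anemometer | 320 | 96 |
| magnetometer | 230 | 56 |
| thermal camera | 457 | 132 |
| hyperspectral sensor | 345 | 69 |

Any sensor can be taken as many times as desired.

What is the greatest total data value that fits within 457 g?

Filling by ratio: 4×gas sampler + anemometer for 128, with 5 g left unused.
The 452 g tied up in 4×gas sampler and anemometer is better spent on thermal camera — total rises to 132 (457 g).
Nothing else within 457 g beats 132.

132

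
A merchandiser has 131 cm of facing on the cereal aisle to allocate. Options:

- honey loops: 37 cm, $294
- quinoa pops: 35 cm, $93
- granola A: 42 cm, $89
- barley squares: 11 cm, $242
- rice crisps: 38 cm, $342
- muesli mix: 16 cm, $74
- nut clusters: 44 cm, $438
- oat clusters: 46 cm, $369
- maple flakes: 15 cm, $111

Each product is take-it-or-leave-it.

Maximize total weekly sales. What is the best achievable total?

1316

Ranking by ratio (weekly sales/cm): barley squares 22.00, nut clusters 9.95, rice crisps 9.00, oat clusters 8.02.
The ratio ordering already packs tightly: honey loops + barley squares + rice crisps + nut clusters, 130 cm, 1316.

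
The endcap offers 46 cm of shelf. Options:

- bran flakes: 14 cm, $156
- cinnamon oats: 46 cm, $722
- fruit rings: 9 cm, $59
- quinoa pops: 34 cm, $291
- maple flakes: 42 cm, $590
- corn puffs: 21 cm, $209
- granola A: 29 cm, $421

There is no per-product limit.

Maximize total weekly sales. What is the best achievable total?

Ranking by ratio (weekly sales/cm): cinnamon oats 15.70, granola A 14.52, maple flakes 14.05.
The ratio ordering already packs tightly: cinnamon oats, 46 cm, 722.

722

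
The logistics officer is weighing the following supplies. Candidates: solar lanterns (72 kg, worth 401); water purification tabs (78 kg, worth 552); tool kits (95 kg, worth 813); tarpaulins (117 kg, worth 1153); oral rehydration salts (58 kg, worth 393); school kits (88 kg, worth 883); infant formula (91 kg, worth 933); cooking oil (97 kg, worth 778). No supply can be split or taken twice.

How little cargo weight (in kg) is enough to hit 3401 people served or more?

Look for the lowest-cargo combination reaching 3401.
tool kits + school kits + infant formula + cooking oil reaches 3407 using 371 kg.
Below 371 kg the best achievable stays under 3401.

371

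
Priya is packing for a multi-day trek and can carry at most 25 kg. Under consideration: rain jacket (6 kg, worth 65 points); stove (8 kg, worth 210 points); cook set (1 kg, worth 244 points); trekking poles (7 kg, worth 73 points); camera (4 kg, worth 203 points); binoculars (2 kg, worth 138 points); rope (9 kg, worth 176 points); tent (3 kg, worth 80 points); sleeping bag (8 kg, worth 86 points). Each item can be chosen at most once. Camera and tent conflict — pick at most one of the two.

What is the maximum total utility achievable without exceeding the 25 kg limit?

971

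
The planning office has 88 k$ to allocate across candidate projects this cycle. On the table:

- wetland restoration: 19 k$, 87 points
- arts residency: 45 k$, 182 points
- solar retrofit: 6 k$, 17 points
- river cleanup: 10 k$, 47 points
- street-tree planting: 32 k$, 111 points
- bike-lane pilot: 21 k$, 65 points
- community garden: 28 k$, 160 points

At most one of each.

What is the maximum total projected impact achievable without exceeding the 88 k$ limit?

Density check — community garden 5.71, river cleanup 4.70, wetland restoration 4.58 are the best per k$.
Taking the top-ratio projects first gives wetland restoration + solar retrofit + river cleanup + bike-lane pilot + community garden for 376 (84 k$).
Replace wetland restoration and solar retrofit and bike-lane pilot with arts residency: the trade gains 13 net, giving 389 at 83 k$.

389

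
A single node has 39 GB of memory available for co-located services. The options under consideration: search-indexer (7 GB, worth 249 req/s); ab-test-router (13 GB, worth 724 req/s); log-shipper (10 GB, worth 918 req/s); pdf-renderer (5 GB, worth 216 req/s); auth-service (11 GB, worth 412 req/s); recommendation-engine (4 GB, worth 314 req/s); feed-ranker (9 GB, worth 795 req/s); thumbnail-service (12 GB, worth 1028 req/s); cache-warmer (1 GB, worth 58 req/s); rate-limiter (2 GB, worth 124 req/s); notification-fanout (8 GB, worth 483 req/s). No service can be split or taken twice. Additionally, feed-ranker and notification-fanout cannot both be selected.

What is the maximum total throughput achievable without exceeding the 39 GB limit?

3237

Log-shipper + recommendation-engine + feed-ranker + thumbnail-service + cache-warmer + rate-limiter uses 38 of the 39 GB and totals 3237.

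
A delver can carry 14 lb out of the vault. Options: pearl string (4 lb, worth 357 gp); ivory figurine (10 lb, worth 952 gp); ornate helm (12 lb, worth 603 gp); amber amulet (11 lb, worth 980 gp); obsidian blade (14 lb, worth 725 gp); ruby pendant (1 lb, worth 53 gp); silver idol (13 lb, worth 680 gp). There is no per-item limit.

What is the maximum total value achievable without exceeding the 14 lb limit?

1309

Pearl string + ivory figurine uses 14 of the 14 lb and totals 1309.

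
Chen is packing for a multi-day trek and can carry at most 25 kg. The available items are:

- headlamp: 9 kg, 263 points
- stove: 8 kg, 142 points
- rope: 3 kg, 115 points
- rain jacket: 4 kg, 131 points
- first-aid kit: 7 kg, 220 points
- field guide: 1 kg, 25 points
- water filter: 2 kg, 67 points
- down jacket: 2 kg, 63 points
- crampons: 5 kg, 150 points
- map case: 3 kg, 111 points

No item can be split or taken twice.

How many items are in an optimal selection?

The maximum utility within 25 kg is 819.
One optimal bundle: rope + rain jacket + first-aid kit + field guide + water filter + crampons + map case (25 kg).
Every optimal selection uses 7 items.

7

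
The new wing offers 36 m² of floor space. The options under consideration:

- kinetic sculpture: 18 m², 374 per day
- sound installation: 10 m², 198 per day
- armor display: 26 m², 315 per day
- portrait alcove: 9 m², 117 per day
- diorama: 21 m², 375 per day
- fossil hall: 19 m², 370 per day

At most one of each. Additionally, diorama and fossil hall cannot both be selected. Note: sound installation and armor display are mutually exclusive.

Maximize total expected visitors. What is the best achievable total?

A density-first pass picks kinetic sculpture + sound installation — 572 at 28 m².
Replace kinetic sculpture with diorama: the trade gains 1 net, giving 573 at 31 m².

573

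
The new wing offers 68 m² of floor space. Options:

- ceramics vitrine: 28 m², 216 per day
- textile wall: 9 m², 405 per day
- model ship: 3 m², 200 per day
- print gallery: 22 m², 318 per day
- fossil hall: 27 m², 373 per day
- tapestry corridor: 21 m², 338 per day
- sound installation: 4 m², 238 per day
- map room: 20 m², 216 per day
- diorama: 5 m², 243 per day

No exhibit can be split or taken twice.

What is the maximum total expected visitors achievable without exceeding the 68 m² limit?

By expected visitors per m²: model ship 66.67, sound installation 59.50, diorama 48.60, textile wall 45.00 lead.
The ratio ordering already packs tightly: textile wall + model ship + print gallery + tapestry corridor + sound installation + diorama, 64 m², 1742.
The spare 4 m² is too small for any remaining exhibit, and no exchange beats 1742.

1742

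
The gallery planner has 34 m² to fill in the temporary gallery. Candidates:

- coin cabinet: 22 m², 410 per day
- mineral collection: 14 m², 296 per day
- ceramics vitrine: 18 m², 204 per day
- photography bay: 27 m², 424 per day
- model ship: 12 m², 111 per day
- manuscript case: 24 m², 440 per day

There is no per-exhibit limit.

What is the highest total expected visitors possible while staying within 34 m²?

592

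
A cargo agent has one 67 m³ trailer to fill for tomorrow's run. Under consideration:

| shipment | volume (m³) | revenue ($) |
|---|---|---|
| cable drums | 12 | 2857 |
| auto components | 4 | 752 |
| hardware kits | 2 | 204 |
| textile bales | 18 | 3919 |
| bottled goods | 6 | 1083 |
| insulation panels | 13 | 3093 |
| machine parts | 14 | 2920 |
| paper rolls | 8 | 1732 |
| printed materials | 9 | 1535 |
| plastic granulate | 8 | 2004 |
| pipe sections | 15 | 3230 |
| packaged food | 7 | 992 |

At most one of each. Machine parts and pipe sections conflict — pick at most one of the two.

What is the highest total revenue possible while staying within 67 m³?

15103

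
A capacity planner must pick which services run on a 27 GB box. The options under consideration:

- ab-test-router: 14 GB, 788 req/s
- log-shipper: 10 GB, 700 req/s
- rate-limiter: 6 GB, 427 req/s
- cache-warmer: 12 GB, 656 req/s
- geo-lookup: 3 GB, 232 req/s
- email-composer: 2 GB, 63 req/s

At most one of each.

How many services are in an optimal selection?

Best achievable throughput is 1720.
For example ab-test-router + log-shipper + geo-lookup achieves it, using 27 GB.
Every optimal selection uses 3 services.

3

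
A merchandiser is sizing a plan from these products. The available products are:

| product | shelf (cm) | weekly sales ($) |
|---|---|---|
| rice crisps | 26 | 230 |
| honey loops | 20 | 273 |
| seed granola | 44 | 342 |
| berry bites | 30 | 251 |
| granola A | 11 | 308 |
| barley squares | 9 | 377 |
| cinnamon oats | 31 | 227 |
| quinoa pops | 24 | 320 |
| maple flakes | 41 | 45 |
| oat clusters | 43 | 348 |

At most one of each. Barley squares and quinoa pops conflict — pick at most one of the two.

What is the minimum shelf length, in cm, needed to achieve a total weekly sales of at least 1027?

Look for the lowest-shelf combination reaching 1027.
granola A + barley squares + oat clusters: 1033 weekly sales at 63 cm.
No combination under 63 cm hits 1027.

63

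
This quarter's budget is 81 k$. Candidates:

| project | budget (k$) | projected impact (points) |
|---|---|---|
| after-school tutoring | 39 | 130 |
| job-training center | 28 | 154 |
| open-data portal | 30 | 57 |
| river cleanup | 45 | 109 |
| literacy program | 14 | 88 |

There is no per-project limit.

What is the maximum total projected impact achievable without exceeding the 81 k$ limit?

440

The ratio ordering already packs tightly: 5×literacy program, 70 k$, 440.
No other feasible combination exceeds 440.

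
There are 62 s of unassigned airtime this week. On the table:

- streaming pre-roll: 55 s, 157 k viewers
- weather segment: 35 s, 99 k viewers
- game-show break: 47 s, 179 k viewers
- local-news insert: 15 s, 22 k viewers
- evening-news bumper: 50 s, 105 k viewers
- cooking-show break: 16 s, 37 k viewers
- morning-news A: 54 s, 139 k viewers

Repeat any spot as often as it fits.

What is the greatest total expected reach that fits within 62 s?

By expected reach per s: game-show break 3.81, streaming pre-roll 2.85, weather segment 2.83 lead.
Taking game-show break + local-news insert: 62 s used, 201 in expected reach.

201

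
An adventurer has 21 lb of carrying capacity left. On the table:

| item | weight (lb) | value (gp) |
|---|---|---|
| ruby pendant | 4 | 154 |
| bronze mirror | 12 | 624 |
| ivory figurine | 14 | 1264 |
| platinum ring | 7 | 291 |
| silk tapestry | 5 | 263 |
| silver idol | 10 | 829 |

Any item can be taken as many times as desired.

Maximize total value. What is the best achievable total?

1658

A density-first pass picks ivory figurine + silk tapestry — 1527 at 19 lb.
Dropping ivory figurine and silk tapestry frees 19 lb; slotting in 2×silver idol (20 lb) lifts the total to 1658 at 20 lb.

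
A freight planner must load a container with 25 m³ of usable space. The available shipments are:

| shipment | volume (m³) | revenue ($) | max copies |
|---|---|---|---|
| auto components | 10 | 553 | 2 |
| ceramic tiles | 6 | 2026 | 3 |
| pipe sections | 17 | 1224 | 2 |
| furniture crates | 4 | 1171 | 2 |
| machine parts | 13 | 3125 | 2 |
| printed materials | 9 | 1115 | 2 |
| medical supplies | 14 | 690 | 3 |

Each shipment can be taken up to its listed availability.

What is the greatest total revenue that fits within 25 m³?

7249

Taking 3×ceramic tiles + furniture crates: 22 m³ used, 7249 in revenue.
Nothing else within 25 m³ beats 7249.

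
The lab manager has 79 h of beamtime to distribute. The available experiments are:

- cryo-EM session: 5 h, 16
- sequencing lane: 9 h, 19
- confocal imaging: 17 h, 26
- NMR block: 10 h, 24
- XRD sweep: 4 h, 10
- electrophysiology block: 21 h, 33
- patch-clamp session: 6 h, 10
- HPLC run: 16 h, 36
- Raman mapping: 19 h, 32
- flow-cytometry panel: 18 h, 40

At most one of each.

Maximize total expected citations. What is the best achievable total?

171

A density-first pass picks cryo-EM session + sequencing lane + NMR block + XRD sweep + patch-clamp session + HPLC run + flow-cytometry panel — 155 at 68 h.
Dropping patch-clamp session frees 6 h; slotting in confocal imaging (17 h) lifts the total to 171 at 79 h.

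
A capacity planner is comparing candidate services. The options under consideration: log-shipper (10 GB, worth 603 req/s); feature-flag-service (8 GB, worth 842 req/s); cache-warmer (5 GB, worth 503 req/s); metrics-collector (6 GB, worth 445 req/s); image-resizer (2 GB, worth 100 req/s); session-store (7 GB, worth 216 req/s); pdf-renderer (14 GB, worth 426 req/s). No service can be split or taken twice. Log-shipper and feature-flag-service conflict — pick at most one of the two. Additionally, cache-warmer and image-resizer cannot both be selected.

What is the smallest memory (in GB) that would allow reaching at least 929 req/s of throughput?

10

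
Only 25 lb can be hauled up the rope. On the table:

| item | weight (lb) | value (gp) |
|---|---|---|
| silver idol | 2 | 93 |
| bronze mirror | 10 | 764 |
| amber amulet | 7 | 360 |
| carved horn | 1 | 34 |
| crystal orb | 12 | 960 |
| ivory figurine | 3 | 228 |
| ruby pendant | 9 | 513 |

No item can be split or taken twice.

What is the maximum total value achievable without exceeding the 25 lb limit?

1952

Taking bronze mirror + crystal orb + ivory figurine: 25 lb used, 1952 in value.
No other feasible combination exceeds 1952.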